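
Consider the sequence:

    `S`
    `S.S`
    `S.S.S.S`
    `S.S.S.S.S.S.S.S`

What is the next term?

Each string is two copies of the previous one joined by '.'.
Doubling S.S.S.S.S.S.S.S with '.' between the halves:

S.S.S.S.S.S.S.S.S.S.S.S.S.S.S.S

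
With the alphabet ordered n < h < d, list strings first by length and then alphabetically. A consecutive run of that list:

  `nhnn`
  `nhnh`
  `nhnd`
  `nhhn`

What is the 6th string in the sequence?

Continuing the enumeration 2 steps past nhhn: nhhn → nhhh → (answer).

nhhd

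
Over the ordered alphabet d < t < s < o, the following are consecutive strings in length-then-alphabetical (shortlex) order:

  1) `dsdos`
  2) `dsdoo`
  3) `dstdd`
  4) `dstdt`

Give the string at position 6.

Stepping forward 2 times from dstdt: dstdt → dstds, then the target.

dstdo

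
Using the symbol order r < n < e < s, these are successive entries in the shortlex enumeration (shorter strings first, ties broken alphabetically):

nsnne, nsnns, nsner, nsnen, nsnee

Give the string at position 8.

Advancing 3 positions from nsnee through nsnee → nsnes → nsnsr reaches term 8.

nsnsn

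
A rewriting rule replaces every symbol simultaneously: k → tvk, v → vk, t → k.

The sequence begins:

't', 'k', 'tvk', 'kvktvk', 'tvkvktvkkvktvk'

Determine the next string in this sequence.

kvktvkvktvkkvktvktvkvktvkkvktvk

Applying the rule to each of the 14 symbols of tvkvktvkkvktvk gives the pieces k vk tvk vk tvk k vk tvk tvk vk tvk k vk tvk, which concatenate to the answer.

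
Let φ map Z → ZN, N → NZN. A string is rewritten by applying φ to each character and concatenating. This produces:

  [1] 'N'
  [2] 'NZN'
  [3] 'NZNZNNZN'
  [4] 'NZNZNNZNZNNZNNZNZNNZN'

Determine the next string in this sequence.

φ(NZNZNNZNZNNZNNZNZNNZN) expands symbol-by-symbol to NZN ZN NZN ZN NZN NZN ZN NZN ZN NZN NZN ZN NZN NZN ZN NZN ZN NZN NZN ZN NZN; joining the 21 pieces gives the next term.

NZNZNNZNZNNZNNZNZNNZNZNNZNNZNZNNZNNZNZNNZNZNNZNNZNZNNZN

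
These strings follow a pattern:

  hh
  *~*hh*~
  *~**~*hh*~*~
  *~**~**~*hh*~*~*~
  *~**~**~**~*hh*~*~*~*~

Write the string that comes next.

s(k+1) = *~*·s(k)·*~, so each term gains *~* as a prefix and *~ as a suffix.
Applying this once more to *~**~**~**~*hh*~*~*~*~:

*~**~**~**~**~*hh*~*~*~*~*~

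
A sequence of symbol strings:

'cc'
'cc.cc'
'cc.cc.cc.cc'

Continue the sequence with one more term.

cc.cc.cc.cc.cc.cc.cc.cc

s(k+1) = s(k)·.·s(k) — each term doubles the last with '.' between the halves.
One more doubling of cc.cc.cc.cc gives the answer.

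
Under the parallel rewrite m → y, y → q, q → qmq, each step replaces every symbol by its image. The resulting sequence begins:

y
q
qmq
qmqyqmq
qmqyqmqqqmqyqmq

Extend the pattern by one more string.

Rewriting the 15 symbols of qmqyqmqqqmqyqmq one by one yields qmq y qmq q qmq y qmq qmq qmq y qmq q qmq y qmq; concatenated:

qmqyqmqqqmqyqmqqmqqmqyqmqqqmqyqmq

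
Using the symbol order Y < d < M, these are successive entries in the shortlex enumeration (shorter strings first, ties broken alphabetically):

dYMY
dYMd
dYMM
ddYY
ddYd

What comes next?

Treat ddYd as a base-3 numeral over the given alphabet and add one, carrying through any trailing M's.

ddYM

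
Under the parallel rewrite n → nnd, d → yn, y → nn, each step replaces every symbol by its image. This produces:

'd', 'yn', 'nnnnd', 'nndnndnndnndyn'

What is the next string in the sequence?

Rewriting the 14 symbols of nndnndnndnndyn one by one yields nnd nnd yn nnd nnd yn nnd nnd yn nnd nnd yn nn nnd; concatenated:

nndnndynnndnndynnndnndynnndnndynnnnnd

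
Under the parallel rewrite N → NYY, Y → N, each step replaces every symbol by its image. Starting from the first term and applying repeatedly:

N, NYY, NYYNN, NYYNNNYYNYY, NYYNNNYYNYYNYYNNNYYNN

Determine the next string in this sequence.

φ(NYYNNNYYNYYNYYNNNYYNN) expands symbol-by-symbol to NYY N N NYY NYY NYY N N NYY N N NYY N N NYY NYY NYY N N NYY NYY; joining the 21 pieces gives the next term.

NYYNNNYYNYYNYYNNNYYNNNYYNNNYYNYYNYYNNNYYNYY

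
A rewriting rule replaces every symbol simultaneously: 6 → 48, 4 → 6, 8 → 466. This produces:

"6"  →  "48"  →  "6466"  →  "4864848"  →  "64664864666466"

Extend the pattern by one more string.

Replace each of the 14 characters of 64664864666466 in place — 48 6 48 48 6 466 48 6 48 48 48 6 48 48 — and concatenate.

4864848646648648484864848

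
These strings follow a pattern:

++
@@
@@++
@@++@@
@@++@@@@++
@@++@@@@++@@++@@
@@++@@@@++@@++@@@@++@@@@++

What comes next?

@@++@@@@++@@++@@@@++@@@@++@@++@@@@++@@++@@

Each term (from the third on) is the previous term followed by the one before it: term 3 = @@·++ = @@++.
The next term joins @@++@@@@++@@++@@@@++@@@@++ and @@++@@@@++@@++@@.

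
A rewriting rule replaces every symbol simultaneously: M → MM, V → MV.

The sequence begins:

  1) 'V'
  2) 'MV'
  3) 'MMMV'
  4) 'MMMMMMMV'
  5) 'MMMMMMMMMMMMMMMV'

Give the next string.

Rewriting the 16 symbols of MMMMMMMMMMMMMMMV one by one yields MM MM MM MM MM MM MM MM MM MM MM MM MM MM MM MV; concatenated:

MMMMMMMMMMMMMMMMMMMMMMMMMMMMMMMV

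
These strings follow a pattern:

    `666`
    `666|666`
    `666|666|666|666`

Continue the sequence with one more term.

Every step duplicates the string with '|' between the halves.
One more doubling of 666|666|666|666 gives the answer.

666|666|666|666|666|666|666|666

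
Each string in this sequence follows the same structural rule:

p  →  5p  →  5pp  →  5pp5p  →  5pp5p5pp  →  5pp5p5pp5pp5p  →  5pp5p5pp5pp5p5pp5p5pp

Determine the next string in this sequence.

5pp5p5pp5pp5p5pp5p5pp5pp5p5pp5pp5p

Each term (from the third on) is the previous term followed by the one before it: term 3 = 5p·p = 5pp.
Continuing: 5pp5p5pp5pp5p5pp5p5pp · 5pp5p5pp5pp5p gives term 8.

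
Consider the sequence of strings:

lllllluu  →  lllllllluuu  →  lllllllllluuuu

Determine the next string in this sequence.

lllllllllllluuuuu

Term n consists of 2n l's, followed by n-1 u's, where the shown terms are n = 3, 4, 5.
For the next term, n = 6, so the run lengths are 12, 5.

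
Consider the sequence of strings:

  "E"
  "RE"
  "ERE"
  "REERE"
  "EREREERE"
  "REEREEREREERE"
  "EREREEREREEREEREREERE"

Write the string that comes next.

REEREEREREEREEREREEREREEREEREREERE

This is a Fibonacci-style word recurrence s(k) = s(k−2)·s(k−1): e.g. E·RE = ERE.
Continuing: REEREEREREERE · EREREEREREEREEREREERE gives term 8.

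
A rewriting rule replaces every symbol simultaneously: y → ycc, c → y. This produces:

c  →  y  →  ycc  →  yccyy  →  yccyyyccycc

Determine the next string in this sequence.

yccyyyccyccyccyyyccyy

Apply φ to yccyyyccycc symbol by symbol: y→ycc, c→y, c→y, y→ycc, y→ycc, y→ycc, c→y, c→y, y→ycc, c→y, c→y; joined: ycc y y ycc ycc ycc y y ycc y y.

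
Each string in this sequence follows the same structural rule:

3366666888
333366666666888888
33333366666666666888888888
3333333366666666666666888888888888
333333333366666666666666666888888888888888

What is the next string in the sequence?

33333333333366666666666666666666888888888888888888

Each string has the form 3^{2n} 6^{3n+2} 8^{3n} (n = 1, 2, …).
Setting n = 6 gives 12, 20, 18 characters in each block.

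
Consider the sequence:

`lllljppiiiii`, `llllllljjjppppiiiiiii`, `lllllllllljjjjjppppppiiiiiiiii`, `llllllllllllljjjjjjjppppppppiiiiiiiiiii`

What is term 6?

Reading off run lengths: l runs 4, 7, 10, 13; j runs 1, 3, 5, 7; p runs 2, 4, 6, 8; i runs 5, 7, 9, 11 — each is linear in n (n = 1, 2, …).
For term 6, n = 6, so the run lengths are 19, 11, 12, 15.

llllllllllllllllllljjjjjjjjjjjppppppppppppiiiiiiiiiiiiiii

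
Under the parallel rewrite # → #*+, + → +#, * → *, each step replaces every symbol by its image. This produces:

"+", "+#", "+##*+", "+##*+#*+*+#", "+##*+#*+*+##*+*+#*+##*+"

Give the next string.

+##*+#*+*+##*+*+#*+##*+#*+*+#*+##*+*+##*+#*+*+#

φ(+##*+#*+*+##*+*+#*+##*+) expands symbol-by-symbol to +# #*+ #*+ * +# #*+ * +# * +# #*+ #*+ * +# * +# #*+ * +# #*+ #*+ * +#; joining the 23 pieces gives the next term.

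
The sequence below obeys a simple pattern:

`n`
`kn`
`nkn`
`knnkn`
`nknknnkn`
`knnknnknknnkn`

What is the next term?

nknknnknknnknnknknnkn

This is a Fibonacci-style word recurrence s(k) = s(k−2)·s(k−1): e.g. n·kn = nkn.
So term 7 is nknknnkn·knnknnknknnkn.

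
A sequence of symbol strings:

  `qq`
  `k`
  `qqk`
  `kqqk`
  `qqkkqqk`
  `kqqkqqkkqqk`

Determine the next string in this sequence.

qqkkqqkkqqkqqkkqqk

From term 3 onward, concatenate the second-to-last term with the last: qq·k = qqk, k·qqk = kqqk, …
The next term joins qqkkqqk and kqqkqqkkqqk.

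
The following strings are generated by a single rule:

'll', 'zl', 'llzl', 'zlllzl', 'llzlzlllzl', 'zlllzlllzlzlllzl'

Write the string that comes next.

From term 3 onward, concatenate the second-to-last term with the last: ll·zl = llzl, zl·llzl = zlllzl, …
Continuing: llzlzlllzl · zlllzlllzlzlllzl gives term 7.

llzlzlllzlzlllzlllzlzlllzl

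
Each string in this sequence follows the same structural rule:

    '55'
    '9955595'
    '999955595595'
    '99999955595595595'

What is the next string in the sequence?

9999999955595595595595

Each term wraps the previous one in 99 on the left and 595 on the right.
One more step from 99999955595595595 gives the answer.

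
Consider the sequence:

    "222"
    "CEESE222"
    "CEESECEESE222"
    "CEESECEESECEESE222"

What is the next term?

Each term is the previous one with CEESE prepended.
Applying this once more to CEESECEESECEESE222:

CEESECEESECEESECEESE222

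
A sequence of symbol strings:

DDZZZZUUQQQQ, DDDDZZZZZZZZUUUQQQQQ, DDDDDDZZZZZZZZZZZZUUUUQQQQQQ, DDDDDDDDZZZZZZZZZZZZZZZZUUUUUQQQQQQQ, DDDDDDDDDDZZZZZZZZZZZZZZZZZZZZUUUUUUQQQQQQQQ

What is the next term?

The n-th term is 2n D's then 4n Z's then n+1 U's then n+3 Q's (n = 1, 2, …).
Setting n = 6 gives 12, 24, 7, 9 characters in each block.

DDDDDDDDDDDDZZZZZZZZZZZZZZZZZZZZZZZZUUUUUUUQQQQQQQQQ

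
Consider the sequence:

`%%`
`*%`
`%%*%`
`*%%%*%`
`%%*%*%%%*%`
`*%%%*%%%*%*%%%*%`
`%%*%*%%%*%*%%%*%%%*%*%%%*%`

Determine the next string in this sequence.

*%%%*%%%*%*%%%*%%%*%*%%%*%*%%%*%%%*%*%%%*%

This is a Fibonacci-style word recurrence s(k) = s(k−2)·s(k−1): e.g. %%·*% = %%*%.
So term 8 is *%%%*%%%*%*%%%*%·%%*%*%%%*%*%%%*%%%*%*%%%*%.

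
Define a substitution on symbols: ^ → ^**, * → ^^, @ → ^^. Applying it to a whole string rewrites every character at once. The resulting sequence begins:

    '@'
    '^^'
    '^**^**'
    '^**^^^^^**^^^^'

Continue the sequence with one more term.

Applying the rule to each of the 14 symbols of ^**^^^^^**^^^^ gives the pieces ^** ^^ ^^ ^** ^** ^** ^** ^** ^^ ^^ ^** ^** ^** ^**, which concatenate to the answer.

^**^^^^^**^**^**^**^**^^^^^**^**^**^**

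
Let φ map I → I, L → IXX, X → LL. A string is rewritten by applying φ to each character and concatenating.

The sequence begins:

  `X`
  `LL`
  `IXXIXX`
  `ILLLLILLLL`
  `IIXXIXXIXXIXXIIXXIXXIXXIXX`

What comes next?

Rewriting the 26 symbols of IIXXIXXIXXIXXIIXXIXXIXXIXX one by one yields I I LL LL I LL LL I LL LL I LL LL I I LL LL I LL LL I LL LL I LL LL; concatenated:

IILLLLILLLLILLLLILLLLIILLLLILLLLILLLLILLLL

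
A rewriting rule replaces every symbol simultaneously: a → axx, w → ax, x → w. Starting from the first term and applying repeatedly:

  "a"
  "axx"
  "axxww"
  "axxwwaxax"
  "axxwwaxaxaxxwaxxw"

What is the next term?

axxwwaxaxaxxwaxxwaxxwwaxaxxwwax

φ(axxwwaxaxaxxwaxxw) expands symbol-by-symbol to axx w w ax ax axx w axx w axx w w ax axx w w ax; joining the 17 pieces gives the next term.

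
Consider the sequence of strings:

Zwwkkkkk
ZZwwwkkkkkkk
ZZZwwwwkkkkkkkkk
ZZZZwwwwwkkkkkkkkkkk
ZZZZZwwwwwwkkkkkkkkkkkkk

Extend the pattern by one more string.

Term n consists of n-1 Z's, followed by n w's, followed by 2n+1 k's, where the shown terms are n = 2, 3, 4, 5, 6.
For the next term, n = 7, so the run lengths are 6, 7, 15.

ZZZZZZwwwwwwwkkkkkkkkkkkkkkk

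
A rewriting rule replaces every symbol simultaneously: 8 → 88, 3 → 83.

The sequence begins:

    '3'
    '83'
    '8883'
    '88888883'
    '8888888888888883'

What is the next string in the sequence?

Rewriting the 16 symbols of 8888888888888883 one by one yields 88 88 88 88 88 88 88 88 88 88 88 88 88 88 88 83; concatenated:

88888888888888888888888888888883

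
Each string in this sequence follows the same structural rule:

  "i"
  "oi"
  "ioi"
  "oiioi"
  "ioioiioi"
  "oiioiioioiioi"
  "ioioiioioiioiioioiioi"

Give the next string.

oiioiioioiioiioioiioioiioiioioiioi

This is a Fibonacci-style word recurrence s(k) = s(k−2)·s(k−1): e.g. i·oi = ioi.
Continuing: oiioiioioiioi · ioioiioioiioiioioiioi gives term 8.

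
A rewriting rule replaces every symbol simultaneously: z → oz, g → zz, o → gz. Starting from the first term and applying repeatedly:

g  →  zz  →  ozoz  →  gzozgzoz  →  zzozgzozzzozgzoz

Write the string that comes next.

ozozgzozzzozgzozozozgzozzzozgzoz

Applying the rule to each of the 16 symbols of zzozgzozzzozgzoz gives the pieces oz oz gz oz zz oz gz oz oz oz gz oz zz oz gz oz, which concatenate to the answer.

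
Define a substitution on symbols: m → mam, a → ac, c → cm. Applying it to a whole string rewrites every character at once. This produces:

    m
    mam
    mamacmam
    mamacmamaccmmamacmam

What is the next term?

Replace each of the 20 characters of mamacmamaccmmamacmam in place — mam ac mam ac cm mam ac mam ac cm cm mam mam ac mam ac cm mam ac mam — and concatenate.

mamacmamaccmmamacmamaccmcmmammamacmamaccmmamacmam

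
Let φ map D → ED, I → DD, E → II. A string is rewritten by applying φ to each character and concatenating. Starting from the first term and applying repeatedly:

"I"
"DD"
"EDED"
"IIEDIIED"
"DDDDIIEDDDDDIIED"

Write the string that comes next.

φ(DDDDIIEDDDDDIIED) expands symbol-by-symbol to ED ED ED ED DD DD II ED ED ED ED ED DD DD II ED; joining the 16 pieces gives the next term.

EDEDEDEDDDDDIIEDEDEDEDEDDDDDIIED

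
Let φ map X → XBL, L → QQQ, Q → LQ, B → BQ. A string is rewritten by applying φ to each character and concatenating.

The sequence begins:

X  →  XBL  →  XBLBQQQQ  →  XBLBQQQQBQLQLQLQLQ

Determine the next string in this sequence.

Rewriting the 18 symbols of XBLBQQQQBQLQLQLQLQ one by one yields XBL BQ QQQ BQ LQ LQ LQ LQ BQ LQ QQQ LQ QQQ LQ QQQ LQ QQQ LQ; concatenated:

XBLBQQQQBQLQLQLQLQBQLQQQQLQQQQLQQQQLQQQQLQ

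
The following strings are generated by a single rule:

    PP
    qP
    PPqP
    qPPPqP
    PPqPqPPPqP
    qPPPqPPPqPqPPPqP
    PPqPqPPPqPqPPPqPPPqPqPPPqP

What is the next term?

qPPPqPPPqPqPPPqPPPqPqPPPqPqPPPqPPPqPqPPPqP

Each term (from the third on) is the two preceding terms concatenated in order: term 3 = PP·qP = PPqP.
Continuing: qPPPqPPPqPqPPPqP · PPqPqPPPqPqPPPqPPPqPqPPPqP gives term 8.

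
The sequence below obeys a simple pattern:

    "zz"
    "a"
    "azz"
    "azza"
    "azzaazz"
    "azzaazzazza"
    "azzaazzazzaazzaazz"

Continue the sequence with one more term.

azzaazzazzaazzaazzazzaazzazza

Each term (from the third on) is the previous term followed by the one before it: term 3 = a·zz = azz.
So term 8 is azzaazzazzaazzaazz·azzaazzazza.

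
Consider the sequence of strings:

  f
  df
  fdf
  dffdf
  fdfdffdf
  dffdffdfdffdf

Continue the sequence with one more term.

This is a Fibonacci-style word recurrence s(k) = s(k−2)·s(k−1): e.g. f·df = fdf.
The next term joins fdfdffdf and dffdffdfdffdf.

fdfdffdfdffdffdfdffdf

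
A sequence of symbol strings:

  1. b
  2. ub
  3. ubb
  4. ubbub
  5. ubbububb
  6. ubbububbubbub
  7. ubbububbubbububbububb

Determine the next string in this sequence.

Each term (from the third on) is the previous term followed by the one before it: term 3 = ub·b = ubb.
The next term joins ubbububbubbububbububb and ubbububbubbub.

ubbububbubbububbububbubbububbubbub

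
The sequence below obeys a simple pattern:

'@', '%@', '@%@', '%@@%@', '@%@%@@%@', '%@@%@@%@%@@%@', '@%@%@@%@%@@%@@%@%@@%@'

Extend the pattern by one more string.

From term 3 onward, concatenate the second-to-last term with the last: @·%@ = @%@, %@·@%@ = %@@%@, …
So term 8 is %@@%@@%@%@@%@·@%@%@@%@%@@%@@%@%@@%@.

%@@%@@%@%@@%@@%@%@@%@%@@%@@%@%@@%@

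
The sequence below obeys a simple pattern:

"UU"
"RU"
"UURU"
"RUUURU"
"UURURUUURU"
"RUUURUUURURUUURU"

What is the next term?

UURURUUURURUUURUUURURUUURU

This is a Fibonacci-style word recurrence s(k) = s(k−2)·s(k−1): e.g. UU·RU = UURU.
The next term joins UURURUUURU and RUUURUUURURUUURU.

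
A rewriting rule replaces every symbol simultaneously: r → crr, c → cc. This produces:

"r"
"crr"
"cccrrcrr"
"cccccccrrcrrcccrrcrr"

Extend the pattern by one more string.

Rewriting the 20 symbols of cccccccrrcrrcccrrcrr one by one yields cc cc cc cc cc cc cc crr crr cc crr crr cc cc cc crr crr cc crr crr; concatenated:

cccccccccccccccrrcrrcccrrcrrcccccccrrcrrcccrrcrr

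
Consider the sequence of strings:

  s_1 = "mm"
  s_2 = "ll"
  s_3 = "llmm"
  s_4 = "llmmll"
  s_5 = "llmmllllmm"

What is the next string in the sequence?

From term 3 onward, concatenate the last term with the second-to-last: ll·mm = llmm, llmm·ll = llmmll, …
The next term joins llmmllllmm and llmmll.

llmmllllmmllmmll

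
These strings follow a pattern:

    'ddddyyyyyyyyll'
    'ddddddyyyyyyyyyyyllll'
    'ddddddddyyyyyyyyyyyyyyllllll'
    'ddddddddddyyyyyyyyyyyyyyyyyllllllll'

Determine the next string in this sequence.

ddddddddddddyyyyyyyyyyyyyyyyyyyyllllllllll

The n-th term is 2n d's then 3n+2 y's then 2n-2 l's, where the shown terms are n = 2, 3, 4, 5.
Setting n = 6 gives 12, 20, 10 characters in each block.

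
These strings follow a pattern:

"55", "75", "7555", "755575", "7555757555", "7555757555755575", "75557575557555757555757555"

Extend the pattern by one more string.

From term 3 onward, concatenate the last term with the second-to-last: 75·55 = 7555, 7555·75 = 755575, …
The next term joins 75557575557555757555757555 and 7555757555755575.

755575755575557575557575557555757555755575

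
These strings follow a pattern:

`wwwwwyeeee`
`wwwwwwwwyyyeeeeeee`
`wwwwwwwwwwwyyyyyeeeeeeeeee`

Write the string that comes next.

The n-th term is 3n+2 w's then 2n-1 y's then 3n+1 e's (n = 1, 2, …).
Setting n = 4 gives 14, 7, 13 characters in each block.

wwwwwwwwwwwwwwyyyyyyyeeeeeeeeeeeee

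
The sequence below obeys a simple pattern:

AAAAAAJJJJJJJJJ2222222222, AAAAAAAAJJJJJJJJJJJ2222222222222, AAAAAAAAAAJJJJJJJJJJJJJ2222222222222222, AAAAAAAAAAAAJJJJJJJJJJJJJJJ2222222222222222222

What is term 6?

AAAAAAAAAAAAAAAAJJJJJJJJJJJJJJJJJJJ2222222222222222222222222

Term n consists of 2n A's, followed by 2n+3 J's, followed by 3n+1 2's, where the shown terms are n = 3, 4, 5, 6.
At n = 8 the blocks have lengths 16, 19, 25.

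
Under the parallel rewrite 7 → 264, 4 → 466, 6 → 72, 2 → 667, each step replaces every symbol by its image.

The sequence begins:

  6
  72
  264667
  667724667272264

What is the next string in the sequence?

7272264264667466727226466726466766772466

φ(667724667272264) expands symbol-by-symbol to 72 72 264 264 667 466 72 72 264 667 264 667 667 72 466; joining the 15 pieces gives the next term.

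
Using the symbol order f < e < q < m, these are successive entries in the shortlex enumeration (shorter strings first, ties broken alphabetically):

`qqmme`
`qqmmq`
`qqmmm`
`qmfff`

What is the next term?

Find the rightmost character of qmfff below m, bump it to the next letter, and reset everything to its right to f.

qmffe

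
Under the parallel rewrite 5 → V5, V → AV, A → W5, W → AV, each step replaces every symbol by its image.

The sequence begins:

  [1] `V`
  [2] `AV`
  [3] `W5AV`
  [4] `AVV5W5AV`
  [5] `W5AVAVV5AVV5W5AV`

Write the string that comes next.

AVV5W5AVW5AVAVV5W5AVAVV5AVV5W5AV

Applying the rule to each of the 16 symbols of W5AVAVV5AVV5W5AV gives the pieces AV V5 W5 AV W5 AV AV V5 W5 AV AV V5 AV V5 W5 AV, which concatenate to the answer.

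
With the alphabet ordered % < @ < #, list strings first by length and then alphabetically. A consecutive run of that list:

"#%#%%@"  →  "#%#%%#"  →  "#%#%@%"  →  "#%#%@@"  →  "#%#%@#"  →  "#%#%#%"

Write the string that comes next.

#%#%#@

The successor of #%#%#% increments the rightmost position that isn't already # and resets every position after it to %.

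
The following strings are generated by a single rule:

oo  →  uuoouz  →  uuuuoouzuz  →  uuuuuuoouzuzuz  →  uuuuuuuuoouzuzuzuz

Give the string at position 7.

uuuuuuuuuuuuoouzuzuzuzuzuz

Each term wraps the previous one in uu on the left and uz on the right.
From uuuuuuuuoouzuzuzuz, 2 further steps: uuuuuuuuoouzuzuzuz → uuuuuuuuuuoouzuzuzuzuz → (answer).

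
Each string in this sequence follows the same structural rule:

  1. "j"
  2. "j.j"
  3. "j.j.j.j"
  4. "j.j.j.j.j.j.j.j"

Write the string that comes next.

s(k+1) = s(k)·.·s(k) — each term doubles the last with '.' between the halves.
Doubling j.j.j.j.j.j.j.j with '.' between the halves:

j.j.j.j.j.j.j.j.j.j.j.j.j.j.j.j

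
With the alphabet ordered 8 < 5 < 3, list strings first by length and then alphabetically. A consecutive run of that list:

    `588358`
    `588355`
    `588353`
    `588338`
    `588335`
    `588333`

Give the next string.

Find the rightmost character of 588333 below 3, bump it to the next letter, and reset everything to its right to 8.

585888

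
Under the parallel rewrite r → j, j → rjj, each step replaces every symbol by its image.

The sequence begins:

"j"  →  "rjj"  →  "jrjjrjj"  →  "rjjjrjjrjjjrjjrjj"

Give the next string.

φ(rjjjrjjrjjjrjjrjj) expands symbol-by-symbol to j rjj rjj rjj j rjj rjj j rjj rjj rjj j rjj rjj j rjj rjj; joining the 17 pieces gives the next term.

jrjjrjjrjjjrjjrjjjrjjrjjrjjjrjjrjjjrjjrjj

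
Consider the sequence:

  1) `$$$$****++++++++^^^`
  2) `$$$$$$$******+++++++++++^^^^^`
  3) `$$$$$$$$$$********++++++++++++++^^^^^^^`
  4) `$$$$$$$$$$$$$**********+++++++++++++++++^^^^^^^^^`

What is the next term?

$$$$$$$$$$$$$$$$************++++++++++++++++++++^^^^^^^^^^^

The n-th term is 3n-2 $'s then 2n *'s then 3n+2 +'s then 2n-1 ^'s, where the shown terms are n = 2, 3, 4, 5.
For the next term, n = 6, so the run lengths are 16, 12, 20, 11.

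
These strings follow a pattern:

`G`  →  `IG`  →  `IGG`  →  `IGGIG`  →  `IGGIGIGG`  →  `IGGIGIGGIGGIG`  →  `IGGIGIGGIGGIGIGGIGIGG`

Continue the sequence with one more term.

From term 3 onward, concatenate the last term with the second-to-last: IG·G = IGG, IGG·IG = IGGIG, …
So term 8 is IGGIGIGGIGGIGIGGIGIGG·IGGIGIGGIGGIG.

IGGIGIGGIGGIGIGGIGIGGIGGIGIGGIGGIG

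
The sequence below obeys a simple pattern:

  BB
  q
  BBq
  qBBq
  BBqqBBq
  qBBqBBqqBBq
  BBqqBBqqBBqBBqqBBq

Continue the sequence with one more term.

qBBqBBqqBBqBBqqBBqqBBqBBqqBBq

Each term (from the third on) is the two preceding terms concatenated in order: term 3 = BB·q = BBq.
So term 8 is qBBqBBqqBBq·BBqqBBqqBBqBBqqBBq.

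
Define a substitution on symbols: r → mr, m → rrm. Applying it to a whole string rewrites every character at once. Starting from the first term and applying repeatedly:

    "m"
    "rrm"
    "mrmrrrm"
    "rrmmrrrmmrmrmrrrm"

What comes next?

mrmrrrmrrmmrmrmrrrmrrmmrrrmmrrrmmrmrmrrrm

Applying the rule to each of the 17 symbols of rrmmrrrmmrmrmrrrm gives the pieces mr mr rrm rrm mr mr mr rrm rrm mr rrm mr rrm mr mr mr rrm, which concatenate to the answer.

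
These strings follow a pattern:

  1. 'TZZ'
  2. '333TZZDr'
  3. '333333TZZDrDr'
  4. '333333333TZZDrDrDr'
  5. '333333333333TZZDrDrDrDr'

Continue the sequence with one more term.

Each term wraps the previous one in 333 on the left and Dr on the right.
One more step from 333333333333TZZDrDrDrDr gives the answer.

333333333333333TZZDrDrDrDrDr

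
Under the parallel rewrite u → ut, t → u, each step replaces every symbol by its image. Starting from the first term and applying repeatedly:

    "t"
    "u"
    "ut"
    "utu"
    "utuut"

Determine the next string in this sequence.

utuututu

Expanding utuut: u→ut, t→u, u→ut, u→ut, t→u. Concatenated: ut u ut ut u.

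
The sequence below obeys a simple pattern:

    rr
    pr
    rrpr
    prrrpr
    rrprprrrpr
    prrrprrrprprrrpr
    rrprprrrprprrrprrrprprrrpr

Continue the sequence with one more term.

prrrprrrprprrrprrrprprrrprprrrprrrprprrrpr

This is a Fibonacci-style word recurrence s(k) = s(k−2)·s(k−1): e.g. rr·pr = rrpr.
The next term joins prrrprrrprprrrpr and rrprprrrprprrrprrrprprrrpr.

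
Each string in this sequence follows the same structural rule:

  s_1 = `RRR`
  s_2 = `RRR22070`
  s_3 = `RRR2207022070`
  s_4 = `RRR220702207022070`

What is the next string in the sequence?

Every step adds 22070 to the end: s(k+1) = s(k)·22070.
Applying this once more to RRR220702207022070:

RRR22070220702207022070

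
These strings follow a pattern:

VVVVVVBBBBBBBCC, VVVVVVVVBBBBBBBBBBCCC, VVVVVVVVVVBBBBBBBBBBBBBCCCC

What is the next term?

VVVVVVVVVVVVBBBBBBBBBBBBBBBBCCCCC

Term n consists of 2n+2 V's, followed by 3n+1 B's, followed by n C's, where the shown terms are n = 2, 3, 4.
At n = 5 the blocks have lengths 12, 16, 5.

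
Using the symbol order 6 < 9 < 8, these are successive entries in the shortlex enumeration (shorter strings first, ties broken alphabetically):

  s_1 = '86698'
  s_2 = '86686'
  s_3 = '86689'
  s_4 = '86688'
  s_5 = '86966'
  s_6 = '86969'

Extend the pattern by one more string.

Treat 86969 as a base-3 numeral over the given alphabet and add one, carrying through any trailing 8's.

86968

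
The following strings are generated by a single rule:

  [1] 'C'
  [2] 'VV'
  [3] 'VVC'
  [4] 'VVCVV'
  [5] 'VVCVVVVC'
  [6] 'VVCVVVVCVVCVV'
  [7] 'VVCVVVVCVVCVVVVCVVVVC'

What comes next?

VVCVVVVCVVCVVVVCVVVVCVVCVVVVCVVCVV

This is a Fibonacci-style word recurrence s(k) = s(k−1)·s(k−2): e.g. VV·C = VVC.
Continuing: VVCVVVVCVVCVVVVCVVVVC · VVCVVVVCVVCVV gives term 8.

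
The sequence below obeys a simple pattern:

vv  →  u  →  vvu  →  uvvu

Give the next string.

vvuuvvu

This is a Fibonacci-style word recurrence s(k) = s(k−2)·s(k−1): e.g. vv·u = vvu.
So term 5 is vvu·uvvu.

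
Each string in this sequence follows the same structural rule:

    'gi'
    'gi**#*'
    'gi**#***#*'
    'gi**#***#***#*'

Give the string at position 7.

The strings grow by a fixed suffix **#* each time.
From gi**#***#***#*, 3 further steps: gi**#***#***#* → gi**#***#***#***#* → gi**#***#***#***#***#* → (answer).

gi**#***#***#***#***#***#*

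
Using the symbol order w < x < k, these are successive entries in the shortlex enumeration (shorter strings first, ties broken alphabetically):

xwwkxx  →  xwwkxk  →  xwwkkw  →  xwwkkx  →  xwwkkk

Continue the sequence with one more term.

xwxwww

Treat xwwkkk as a base-3 numeral over the given alphabet and add one, carrying through any trailing k's.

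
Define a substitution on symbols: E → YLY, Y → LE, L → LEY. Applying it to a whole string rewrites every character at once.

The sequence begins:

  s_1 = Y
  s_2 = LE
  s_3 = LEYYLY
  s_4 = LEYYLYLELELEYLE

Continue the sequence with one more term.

LEYYLYLELELEYLELEYYLYLEYYLYLEYYLYLELEYYLY

Replace each of the 15 characters of LEYYLYLELELEYLE in place — LEY YLY LE LE LEY LE LEY YLY LEY YLY LEY YLY LE LEY YLY — and concatenate.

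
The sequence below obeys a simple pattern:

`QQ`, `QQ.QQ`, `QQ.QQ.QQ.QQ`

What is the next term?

QQ.QQ.QQ.QQ.QQ.QQ.QQ.QQ

s(k+1) = s(k)·.·s(k) — each term doubles the last with '.' between the halves.
So the next term is two copies of QQ.QQ.QQ.QQ with '.' between the halves.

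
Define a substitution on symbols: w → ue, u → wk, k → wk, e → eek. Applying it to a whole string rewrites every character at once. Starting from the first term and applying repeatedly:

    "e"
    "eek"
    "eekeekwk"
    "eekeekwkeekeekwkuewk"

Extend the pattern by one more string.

φ(eekeekwkeekeekwkuewk) expands symbol-by-symbol to eek eek wk eek eek wk ue wk eek eek wk eek eek wk ue wk wk eek ue wk; joining the 20 pieces gives the next term.

eekeekwkeekeekwkuewkeekeekwkeekeekwkuewkwkeekuewk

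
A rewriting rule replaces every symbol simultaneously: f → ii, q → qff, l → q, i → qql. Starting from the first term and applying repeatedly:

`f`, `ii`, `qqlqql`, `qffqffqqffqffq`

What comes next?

Rewriting the 14 symbols of qffqffqqffqffq one by one yields qff ii ii qff ii ii qff qff ii ii qff ii ii qff; concatenated:

qffiiiiqffiiiiqffqffiiiiqffiiiiqff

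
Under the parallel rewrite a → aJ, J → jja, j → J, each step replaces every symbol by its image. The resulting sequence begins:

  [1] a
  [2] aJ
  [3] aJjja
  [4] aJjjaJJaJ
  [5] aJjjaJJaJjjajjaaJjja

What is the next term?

Applying the rule to each of the 20 symbols of aJjjaJJaJjjajjaaJjja gives the pieces aJ jja J J aJ jja jja aJ jja J J aJ J J aJ aJ jja J J aJ, which concatenate to the answer.

aJjjaJJaJjjajjaaJjjaJJaJJJaJaJjjaJJaJ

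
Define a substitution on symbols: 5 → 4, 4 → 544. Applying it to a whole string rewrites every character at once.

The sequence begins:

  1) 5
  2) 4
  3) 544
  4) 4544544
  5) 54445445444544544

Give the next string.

Applying the rule to each of the 17 symbols of 54445445444544544 gives the pieces 4 544 544 544 4 544 544 4 544 544 544 4 544 544 4 544 544, which concatenate to the answer.

45445445444544544454454454445445444544544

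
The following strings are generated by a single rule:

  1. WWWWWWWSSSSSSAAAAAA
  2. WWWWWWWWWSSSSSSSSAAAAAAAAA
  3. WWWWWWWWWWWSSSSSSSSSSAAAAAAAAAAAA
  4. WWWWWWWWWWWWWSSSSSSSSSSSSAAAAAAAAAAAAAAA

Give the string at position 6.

WWWWWWWWWWWWWWWWWSSSSSSSSSSSSSSSSAAAAAAAAAAAAAAAAAAAAA

Term n consists of 2n+3 W's, followed by 2n+2 S's, followed by 3n A's, where the shown terms are n = 2, 3, 4, 5.
Setting n = 7 gives 17, 16, 21 characters in each block.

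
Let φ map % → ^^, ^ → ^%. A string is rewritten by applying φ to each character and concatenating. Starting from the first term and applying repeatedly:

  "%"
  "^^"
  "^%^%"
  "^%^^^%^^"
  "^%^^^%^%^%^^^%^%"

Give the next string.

^%^^^%^%^%^^^%^^^%^^^%^%^%^^^%^^

Applying the rule to each of the 16 symbols of ^%^^^%^%^%^^^%^% gives the pieces ^% ^^ ^% ^% ^% ^^ ^% ^^ ^% ^^ ^% ^% ^% ^^ ^% ^^, which concatenate to the answer.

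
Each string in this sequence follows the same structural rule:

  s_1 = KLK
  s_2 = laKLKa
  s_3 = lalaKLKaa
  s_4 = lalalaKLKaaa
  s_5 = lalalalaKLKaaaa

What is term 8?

lalalalalalalaKLKaaaaaaa

Each term wraps the previous one in la on the left and a on the right.
From lalalalaKLKaaaa, 3 further steps: lalalalaKLKaaaa → lalalalalaKLKaaaaa → lalalalalalaKLKaaaaaa → (answer).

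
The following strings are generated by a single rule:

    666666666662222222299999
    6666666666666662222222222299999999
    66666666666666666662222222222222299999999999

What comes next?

666666666666666666666662222222222222222299999999999999

Reading off run lengths: 6 runs 11, 15, 19; 2 runs 8, 11, 14; 9 runs 5, 8, 11 — each is linear in n, where the shown terms are n = 2, 3, 4.
At n = 5 the blocks have lengths 23, 17, 14.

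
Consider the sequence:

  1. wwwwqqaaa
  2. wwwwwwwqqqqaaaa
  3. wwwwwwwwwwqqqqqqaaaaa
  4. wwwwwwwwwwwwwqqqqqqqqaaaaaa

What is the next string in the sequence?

wwwwwwwwwwwwwwwwqqqqqqqqqqaaaaaaa

Each string has the form w^{3n+1} q^{2n} a^{n+2} (n = 1, 2, …).
For the next term, n = 5, so the run lengths are 16, 10, 7.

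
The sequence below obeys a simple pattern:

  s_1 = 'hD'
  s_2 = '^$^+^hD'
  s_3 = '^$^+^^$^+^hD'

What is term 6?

^$^+^^$^+^^$^+^^$^+^^$^+^hD

Each term is the previous one with ^$^+^ prepended.
From ^$^+^^$^+^hD, 3 further steps: ^$^+^^$^+^hD → ^$^+^^$^+^^$^+^hD → ^$^+^^$^+^^$^+^^$^+^hD → (answer).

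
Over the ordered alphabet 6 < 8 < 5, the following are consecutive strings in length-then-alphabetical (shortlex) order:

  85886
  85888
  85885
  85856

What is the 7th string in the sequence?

85566

Continuing the enumeration 3 steps past 85856: 85856 → 85858 → 85855 → (answer).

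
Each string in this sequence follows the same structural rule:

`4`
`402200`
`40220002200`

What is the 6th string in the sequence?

40220002200022000220002200

The strings grow by a fixed suffix 02200 each time.
From 40220002200, 3 further steps: 40220002200 → 4022000220002200 → 402200022000220002200 → (answer).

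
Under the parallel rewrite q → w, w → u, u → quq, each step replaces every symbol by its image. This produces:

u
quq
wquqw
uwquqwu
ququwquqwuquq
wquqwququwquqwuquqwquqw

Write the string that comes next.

Replace each of the 23 characters of wquqwququwquqwuquqwquqw in place — u w quq w u w quq w quq u w quq w u quq w quq w u w quq w u — and concatenate.

uwquqwuwquqwququwquqwuquqwquqwuwquqwu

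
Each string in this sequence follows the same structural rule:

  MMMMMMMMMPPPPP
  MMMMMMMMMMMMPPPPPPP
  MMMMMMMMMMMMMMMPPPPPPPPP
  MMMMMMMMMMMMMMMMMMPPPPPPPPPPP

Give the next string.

MMMMMMMMMMMMMMMMMMMMMPPPPPPPPPPPPP

Term n consists of 3n M's, followed by 2n-1 P's, where the shown terms are n = 3, 4, 5, 6.
For the next term, n = 7, so the run lengths are 21, 13.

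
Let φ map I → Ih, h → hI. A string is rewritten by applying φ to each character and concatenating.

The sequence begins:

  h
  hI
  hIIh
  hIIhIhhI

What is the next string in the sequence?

hIIhIhhIIhhIhIIh

Expanding hIIhIhhI: h→hI, I→Ih, I→Ih, h→hI, I→Ih, h→hI, h→hI, I→Ih. Concatenated: hI Ih Ih hI Ih hI hI Ih.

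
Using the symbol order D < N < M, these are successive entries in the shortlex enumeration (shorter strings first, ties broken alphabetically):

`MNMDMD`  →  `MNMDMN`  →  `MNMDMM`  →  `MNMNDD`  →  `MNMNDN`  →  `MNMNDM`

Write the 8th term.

Continuing the enumeration 2 steps past MNMNDM: MNMNDM → MNMNND → (answer).

MNMNNN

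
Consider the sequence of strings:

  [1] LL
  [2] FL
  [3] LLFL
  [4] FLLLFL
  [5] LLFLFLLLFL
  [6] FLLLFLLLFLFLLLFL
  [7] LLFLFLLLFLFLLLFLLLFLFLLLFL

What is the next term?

This is a Fibonacci-style word recurrence s(k) = s(k−2)·s(k−1): e.g. LL·FL = LLFL.
So term 8 is FLLLFLLLFLFLLLFL·LLFLFLLLFLFLLLFLLLFLFLLLFL.

FLLLFLLLFLFLLLFLLLFLFLLLFLFLLLFLLLFLFLLLFL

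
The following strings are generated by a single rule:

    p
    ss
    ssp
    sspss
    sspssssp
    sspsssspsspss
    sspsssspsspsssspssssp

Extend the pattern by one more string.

sspsssspsspsssspsssspsspsssspsspss

This is a Fibonacci-style word recurrence s(k) = s(k−1)·s(k−2): e.g. ss·p = ssp.
Continuing: sspsssspsspsssspssssp · sspsssspsspss gives term 8.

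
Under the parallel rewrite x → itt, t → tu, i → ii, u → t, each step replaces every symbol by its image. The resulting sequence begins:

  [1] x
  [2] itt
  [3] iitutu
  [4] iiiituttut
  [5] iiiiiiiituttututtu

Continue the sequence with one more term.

Replace each of the 18 characters of iiiiiiiituttututtu in place — ii ii ii ii ii ii ii ii tu t tu tu t tu t tu tu t — and concatenate.

iiiiiiiiiiiiiiiituttututtuttutut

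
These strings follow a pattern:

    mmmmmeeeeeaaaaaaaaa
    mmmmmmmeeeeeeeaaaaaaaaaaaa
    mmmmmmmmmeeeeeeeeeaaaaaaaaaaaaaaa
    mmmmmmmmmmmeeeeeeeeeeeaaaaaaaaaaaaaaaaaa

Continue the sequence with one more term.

The n-th term is 2n+1 m's then 2n+1 e's then 3n+3 a's, where the shown terms are n = 2, 3, 4, 5.
At n = 6 the blocks have lengths 13, 13, 21.

mmmmmmmmmmmmmeeeeeeeeeeeeeaaaaaaaaaaaaaaaaaaaaa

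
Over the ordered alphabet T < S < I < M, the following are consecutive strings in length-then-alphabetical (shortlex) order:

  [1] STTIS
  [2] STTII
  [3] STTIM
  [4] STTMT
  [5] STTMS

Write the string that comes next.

STTMI

The successor of STTMS increments the rightmost position that isn't already M and resets every position after it to T.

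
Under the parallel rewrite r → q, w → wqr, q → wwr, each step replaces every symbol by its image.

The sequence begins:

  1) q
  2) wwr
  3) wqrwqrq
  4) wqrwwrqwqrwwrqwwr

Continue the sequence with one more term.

Applying the rule to each of the 17 symbols of wqrwwrqwqrwwrqwwr gives the pieces wqr wwr q wqr wqr q wwr wqr wwr q wqr wqr q wwr wqr wqr q, which concatenate to the answer.

wqrwwrqwqrwqrqwwrwqrwwrqwqrwqrqwwrwqrwqrq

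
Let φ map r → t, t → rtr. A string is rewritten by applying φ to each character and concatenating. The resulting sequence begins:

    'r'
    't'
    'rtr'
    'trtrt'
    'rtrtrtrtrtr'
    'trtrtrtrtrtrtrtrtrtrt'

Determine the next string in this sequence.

Replace each of the 21 characters of trtrtrtrtrtrtrtrtrtrt in place — rtr t rtr t rtr t rtr t rtr t rtr t rtr t rtr t rtr t rtr t rtr — and concatenate.

rtrtrtrtrtrtrtrtrtrtrtrtrtrtrtrtrtrtrtrtrtr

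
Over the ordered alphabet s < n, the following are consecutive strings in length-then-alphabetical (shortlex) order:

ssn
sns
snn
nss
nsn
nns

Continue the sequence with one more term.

The successor of nns increments the rightmost position that isn't already n and resets every position after it to s.

nnn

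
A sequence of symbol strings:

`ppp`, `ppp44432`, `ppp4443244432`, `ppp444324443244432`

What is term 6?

The strings grow by a fixed suffix 44432 each time.
From ppp444324443244432, 2 further steps: ppp444324443244432 → ppp44432444324443244432 → (answer).

ppp4443244432444324443244432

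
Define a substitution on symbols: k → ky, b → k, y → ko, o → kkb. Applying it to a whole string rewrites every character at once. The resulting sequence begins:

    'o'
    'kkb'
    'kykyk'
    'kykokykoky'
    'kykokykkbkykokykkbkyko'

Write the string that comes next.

Rewriting the 22 symbols of kykokykkbkykokykkbkyko one by one yields ky ko ky kkb ky ko ky ky k ky ko ky kkb ky ko ky ky k ky ko ky kkb; concatenated:

kykokykkbkykokykykkykokykkbkykokykykkykokykkb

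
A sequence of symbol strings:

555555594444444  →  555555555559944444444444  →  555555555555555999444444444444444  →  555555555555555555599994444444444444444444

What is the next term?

555555555555555555555559999944444444444444444444444

Reading off run lengths: 5 runs 7, 11, 15, 19; 9 runs 1, 2, 3, 4; 4 runs 7, 11, 15, 19 — each is linear in n (n = 1, 2, …).
For the next term, n = 5, so the run lengths are 23, 5, 23.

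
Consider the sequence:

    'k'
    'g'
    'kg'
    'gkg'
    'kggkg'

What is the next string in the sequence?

gkgkggkg

This is a Fibonacci-style word recurrence s(k) = s(k−2)·s(k−1): e.g. k·g = kg.
Continuing: gkg · kggkg gives term 6.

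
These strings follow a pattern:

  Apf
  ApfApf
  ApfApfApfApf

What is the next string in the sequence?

Each string is two copies of the previous one concatenated.
One more doubling of ApfApfApfApf gives the answer.

ApfApfApfApfApfApfApfApf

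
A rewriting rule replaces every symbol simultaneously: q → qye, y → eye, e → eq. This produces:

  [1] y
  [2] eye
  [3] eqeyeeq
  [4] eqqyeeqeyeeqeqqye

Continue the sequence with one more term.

eqqyeqyeeyeeqeqqyeeqeyeeqeqqyeeqqyeqyeeyeeq

φ(eqqyeeqeyeeqeqqye) expands symbol-by-symbol to eq qye qye eye eq eq qye eq eye eq eq qye eq qye qye eye eq; joining the 17 pieces gives the next term.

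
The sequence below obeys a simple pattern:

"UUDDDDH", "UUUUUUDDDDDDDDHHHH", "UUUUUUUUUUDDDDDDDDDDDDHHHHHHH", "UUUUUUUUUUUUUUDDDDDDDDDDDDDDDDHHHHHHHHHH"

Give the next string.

UUUUUUUUUUUUUUUUUUDDDDDDDDDDDDDDDDDDDDHHHHHHHHHHHHH

Each string has the form U^{4n-2} D^{4n} H^{3n-2} (n = 1, 2, …).
Setting n = 5 gives 18, 20, 13 characters in each block.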